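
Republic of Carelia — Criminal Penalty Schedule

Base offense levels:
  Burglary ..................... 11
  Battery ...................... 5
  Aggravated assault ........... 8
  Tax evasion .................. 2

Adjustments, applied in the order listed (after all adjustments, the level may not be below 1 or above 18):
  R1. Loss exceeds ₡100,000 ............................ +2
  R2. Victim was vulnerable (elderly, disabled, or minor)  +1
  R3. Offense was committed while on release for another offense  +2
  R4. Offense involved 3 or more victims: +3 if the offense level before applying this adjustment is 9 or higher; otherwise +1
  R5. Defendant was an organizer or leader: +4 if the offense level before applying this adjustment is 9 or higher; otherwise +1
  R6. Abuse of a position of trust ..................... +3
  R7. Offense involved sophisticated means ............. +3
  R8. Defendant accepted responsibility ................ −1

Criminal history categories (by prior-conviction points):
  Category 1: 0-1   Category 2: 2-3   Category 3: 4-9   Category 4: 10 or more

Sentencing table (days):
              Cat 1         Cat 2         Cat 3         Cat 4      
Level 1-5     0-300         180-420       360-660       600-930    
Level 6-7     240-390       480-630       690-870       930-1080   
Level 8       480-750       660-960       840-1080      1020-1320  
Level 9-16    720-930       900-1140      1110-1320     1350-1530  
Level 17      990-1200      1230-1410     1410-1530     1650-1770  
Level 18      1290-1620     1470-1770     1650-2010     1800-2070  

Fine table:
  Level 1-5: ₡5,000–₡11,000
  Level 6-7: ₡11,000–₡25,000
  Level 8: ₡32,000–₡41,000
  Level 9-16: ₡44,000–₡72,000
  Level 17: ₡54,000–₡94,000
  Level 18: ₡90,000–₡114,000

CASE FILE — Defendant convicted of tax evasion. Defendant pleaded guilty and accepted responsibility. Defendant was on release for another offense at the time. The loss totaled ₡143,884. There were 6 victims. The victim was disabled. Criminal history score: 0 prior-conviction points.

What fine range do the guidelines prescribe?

₡11,000–₡25,000

Base offense level for tax evasion: 2.
R1 applies: 2 + 2 = 4.
R2 applies: 4 + 1 = 5.
R3 applies: 5 + 2 = 7.
R4 applies (level before this adjustment is 7 < 9, so +1): 7 + 1 = 8.
R6 does not apply.
R7 does not apply.
R8 applies: 8 − 1 = 7.
Final offense level: 7.
Level 7 falls in the 6-7 band.
Fine table: Level 6-7 → ₡11,000–₡25,000.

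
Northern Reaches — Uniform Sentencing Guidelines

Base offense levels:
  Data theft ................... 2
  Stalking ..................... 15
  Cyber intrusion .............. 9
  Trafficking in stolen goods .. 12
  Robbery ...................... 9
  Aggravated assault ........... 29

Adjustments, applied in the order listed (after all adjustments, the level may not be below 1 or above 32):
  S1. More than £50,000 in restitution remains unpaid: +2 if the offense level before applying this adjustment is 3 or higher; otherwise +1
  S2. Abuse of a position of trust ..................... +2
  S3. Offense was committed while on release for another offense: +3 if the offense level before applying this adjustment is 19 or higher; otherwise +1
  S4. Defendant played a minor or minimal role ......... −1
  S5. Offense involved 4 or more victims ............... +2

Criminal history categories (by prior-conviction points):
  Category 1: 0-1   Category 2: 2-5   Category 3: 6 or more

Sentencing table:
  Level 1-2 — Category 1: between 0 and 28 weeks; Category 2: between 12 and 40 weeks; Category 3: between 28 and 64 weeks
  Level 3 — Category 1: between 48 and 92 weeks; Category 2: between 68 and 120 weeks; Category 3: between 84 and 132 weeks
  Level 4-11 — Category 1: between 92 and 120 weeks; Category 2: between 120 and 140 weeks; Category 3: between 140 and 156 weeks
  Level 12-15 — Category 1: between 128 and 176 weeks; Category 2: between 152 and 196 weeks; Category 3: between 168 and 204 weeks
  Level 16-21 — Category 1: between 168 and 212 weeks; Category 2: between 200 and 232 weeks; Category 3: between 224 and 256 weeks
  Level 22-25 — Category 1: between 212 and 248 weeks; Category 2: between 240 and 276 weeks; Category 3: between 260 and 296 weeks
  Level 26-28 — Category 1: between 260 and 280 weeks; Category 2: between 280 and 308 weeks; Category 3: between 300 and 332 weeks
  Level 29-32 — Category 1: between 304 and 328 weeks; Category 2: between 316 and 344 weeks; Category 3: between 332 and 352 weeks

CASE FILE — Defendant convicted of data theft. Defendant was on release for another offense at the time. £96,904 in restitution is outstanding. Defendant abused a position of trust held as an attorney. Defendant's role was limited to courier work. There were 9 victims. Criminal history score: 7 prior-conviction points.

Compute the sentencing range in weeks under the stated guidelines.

Base offense level for data theft: 2.
S1 applies (level before this adjustment is 2 < 3, so +1): 2 + 1 = 3.
S2 applies: 3 + 2 = 5.
S3 applies (level before this adjustment is 5 < 19, so +1): 5 + 1 = 6.
S4 applies: 6 − 1 = 5.
S5 applies: 5 + 2 = 7.
Final offense level: 7.
Criminal history: 7 prior points → Category 3 (6+).
Level 7 falls in the 4-11 band.
Grid: Level 4-11 × Category 3 = 140-156 weeks.

140-156 weeks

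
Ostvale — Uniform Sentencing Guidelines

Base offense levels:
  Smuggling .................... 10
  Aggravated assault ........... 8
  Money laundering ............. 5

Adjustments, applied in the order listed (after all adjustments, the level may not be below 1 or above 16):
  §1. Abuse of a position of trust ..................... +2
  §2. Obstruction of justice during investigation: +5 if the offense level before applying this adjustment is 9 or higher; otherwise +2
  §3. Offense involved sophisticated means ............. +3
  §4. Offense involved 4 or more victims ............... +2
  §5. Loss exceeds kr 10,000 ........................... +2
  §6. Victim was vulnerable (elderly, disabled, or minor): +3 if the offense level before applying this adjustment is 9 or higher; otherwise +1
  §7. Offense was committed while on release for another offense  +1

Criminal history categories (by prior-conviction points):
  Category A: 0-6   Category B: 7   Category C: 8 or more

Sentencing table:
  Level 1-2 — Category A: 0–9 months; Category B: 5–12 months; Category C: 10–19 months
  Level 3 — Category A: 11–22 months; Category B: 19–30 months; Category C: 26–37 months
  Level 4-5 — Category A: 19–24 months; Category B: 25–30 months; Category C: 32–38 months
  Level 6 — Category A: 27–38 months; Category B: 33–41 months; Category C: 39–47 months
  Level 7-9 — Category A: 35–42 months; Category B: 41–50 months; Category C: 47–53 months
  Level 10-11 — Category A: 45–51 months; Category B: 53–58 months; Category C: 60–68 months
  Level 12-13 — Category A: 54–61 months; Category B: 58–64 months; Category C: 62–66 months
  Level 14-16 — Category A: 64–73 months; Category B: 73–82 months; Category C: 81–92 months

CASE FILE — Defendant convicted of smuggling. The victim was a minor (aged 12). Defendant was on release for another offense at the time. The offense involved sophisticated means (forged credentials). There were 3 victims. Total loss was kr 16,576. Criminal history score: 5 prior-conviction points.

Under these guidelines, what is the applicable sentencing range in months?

Base offense level for smuggling: 10.
§1 does not apply.
§3 applies: 10 + 3 = 13.
§4 does not apply.
§5 applies: 13 + 2 = 15.
§6 applies (level before this adjustment is 15 ≥ 9, so +3): 15 + 3 = 18.
§7 applies: 18 + 1 = 19.
Level 19 exceeds the maximum of 16; capped at 16.
Final offense level: 16.
Criminal history: 5 prior points → Category A (0-6).
Level 16 falls in the 14-16 band.
Grid: Level 14-16 × Category A = 64-73 months.

64-73 months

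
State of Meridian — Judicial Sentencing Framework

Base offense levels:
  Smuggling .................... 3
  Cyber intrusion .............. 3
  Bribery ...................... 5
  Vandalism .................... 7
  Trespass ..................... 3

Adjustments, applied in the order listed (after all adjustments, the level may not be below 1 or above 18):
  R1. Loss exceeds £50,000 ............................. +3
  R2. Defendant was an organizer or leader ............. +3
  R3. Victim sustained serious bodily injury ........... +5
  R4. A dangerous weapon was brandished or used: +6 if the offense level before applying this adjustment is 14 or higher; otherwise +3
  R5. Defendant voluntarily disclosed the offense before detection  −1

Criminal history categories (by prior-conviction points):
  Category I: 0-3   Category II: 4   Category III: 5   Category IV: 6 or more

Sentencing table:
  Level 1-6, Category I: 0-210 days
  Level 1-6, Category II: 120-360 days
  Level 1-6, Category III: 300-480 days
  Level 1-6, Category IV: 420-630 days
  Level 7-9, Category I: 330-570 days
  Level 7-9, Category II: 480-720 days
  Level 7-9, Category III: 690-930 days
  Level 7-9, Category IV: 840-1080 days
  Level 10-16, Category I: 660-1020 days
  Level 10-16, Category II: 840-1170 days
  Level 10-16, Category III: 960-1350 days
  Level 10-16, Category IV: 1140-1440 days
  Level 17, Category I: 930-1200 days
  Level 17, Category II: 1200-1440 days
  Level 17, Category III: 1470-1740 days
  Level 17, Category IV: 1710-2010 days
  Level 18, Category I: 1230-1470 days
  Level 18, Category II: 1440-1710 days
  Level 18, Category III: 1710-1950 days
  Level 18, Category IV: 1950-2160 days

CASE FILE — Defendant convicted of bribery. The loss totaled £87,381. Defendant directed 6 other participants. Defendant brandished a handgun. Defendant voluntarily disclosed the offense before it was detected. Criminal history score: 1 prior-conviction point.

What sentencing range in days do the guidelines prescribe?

660-1020 days

Base offense level for bribery: 5.
R1 applies: 5 + 3 = 8.
R2 applies: 8 + 3 = 11.
R3 does not apply.
R4 applies (level before this adjustment is 11 < 14, so +3): 11 + 3 = 14.
R5 applies: 14 − 1 = 13.
Final offense level: 13.
Criminal history: 1 prior point → Category I (0-3).
Level 13 falls in the 10-16 band.
Grid: Level 10-16 × Category I = 660-1020 days.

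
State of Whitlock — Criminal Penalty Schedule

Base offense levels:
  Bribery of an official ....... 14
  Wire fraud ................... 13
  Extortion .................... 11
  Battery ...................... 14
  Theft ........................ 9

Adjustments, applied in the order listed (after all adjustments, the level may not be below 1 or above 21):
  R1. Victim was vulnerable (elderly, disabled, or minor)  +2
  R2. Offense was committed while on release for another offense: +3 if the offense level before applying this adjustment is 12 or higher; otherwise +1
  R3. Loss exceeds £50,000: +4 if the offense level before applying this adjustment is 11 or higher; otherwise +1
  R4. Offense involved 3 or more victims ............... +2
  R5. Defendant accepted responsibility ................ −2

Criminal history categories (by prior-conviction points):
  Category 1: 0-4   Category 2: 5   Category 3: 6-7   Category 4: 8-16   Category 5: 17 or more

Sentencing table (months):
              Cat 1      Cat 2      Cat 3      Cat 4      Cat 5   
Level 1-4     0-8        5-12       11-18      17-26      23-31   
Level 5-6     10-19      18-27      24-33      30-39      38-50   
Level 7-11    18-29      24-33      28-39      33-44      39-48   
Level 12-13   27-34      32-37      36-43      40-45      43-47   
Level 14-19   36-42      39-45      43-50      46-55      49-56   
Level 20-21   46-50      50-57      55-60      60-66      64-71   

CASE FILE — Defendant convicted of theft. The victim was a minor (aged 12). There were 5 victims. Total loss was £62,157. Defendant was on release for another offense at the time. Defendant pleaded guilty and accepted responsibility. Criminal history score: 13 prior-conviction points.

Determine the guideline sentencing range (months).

46-55 months

Base offense level for theft: 9.
R1 applies: 9 + 2 = 11.
R2 applies (level before this adjustment is 11 < 12, so +1): 11 + 1 = 12.
R3 applies (level before this adjustment is 12 ≥ 11, so +4): 12 + 4 = 16.
R4 applies: 16 + 2 = 18.
R5 applies: 18 − 2 = 16.
Final offense level: 16.
Criminal history: 13 prior points → Category 4 (8-16).
Level 16 falls in the 14-19 band.
Grid: Level 14-19 × Category 4 = 46-55 months.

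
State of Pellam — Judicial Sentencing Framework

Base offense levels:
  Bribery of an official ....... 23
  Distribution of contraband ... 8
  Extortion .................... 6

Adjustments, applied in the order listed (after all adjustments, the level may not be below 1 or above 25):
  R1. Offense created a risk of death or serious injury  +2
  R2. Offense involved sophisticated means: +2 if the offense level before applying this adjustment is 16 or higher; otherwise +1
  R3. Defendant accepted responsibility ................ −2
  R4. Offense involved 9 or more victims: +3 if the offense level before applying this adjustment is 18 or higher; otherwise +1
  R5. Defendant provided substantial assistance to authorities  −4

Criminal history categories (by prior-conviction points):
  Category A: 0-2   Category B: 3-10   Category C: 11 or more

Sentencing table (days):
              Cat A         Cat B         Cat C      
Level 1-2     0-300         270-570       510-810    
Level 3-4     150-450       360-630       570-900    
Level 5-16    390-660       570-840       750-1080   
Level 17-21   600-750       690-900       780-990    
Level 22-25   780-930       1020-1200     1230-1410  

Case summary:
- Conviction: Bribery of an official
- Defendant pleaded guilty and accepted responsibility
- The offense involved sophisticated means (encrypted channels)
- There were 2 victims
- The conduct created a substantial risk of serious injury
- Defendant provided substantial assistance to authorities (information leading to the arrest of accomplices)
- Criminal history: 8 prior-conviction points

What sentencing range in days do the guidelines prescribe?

690-900 days

Base offense level for bribery of an official: 23.
R1 applies: 23 + 2 = 25.
R2 applies (level before this adjustment is 25 ≥ 16, so +2): 25 + 2 = 27.
R3 applies: 27 − 2 = 25.
R5 applies: 25 − 4 = 21.
Final offense level: 21.
Criminal history: 8 prior points → Category B (3-10).
Level 21 falls in the 17-21 band.
Grid: Level 17-21 × Category B = 690-900 days.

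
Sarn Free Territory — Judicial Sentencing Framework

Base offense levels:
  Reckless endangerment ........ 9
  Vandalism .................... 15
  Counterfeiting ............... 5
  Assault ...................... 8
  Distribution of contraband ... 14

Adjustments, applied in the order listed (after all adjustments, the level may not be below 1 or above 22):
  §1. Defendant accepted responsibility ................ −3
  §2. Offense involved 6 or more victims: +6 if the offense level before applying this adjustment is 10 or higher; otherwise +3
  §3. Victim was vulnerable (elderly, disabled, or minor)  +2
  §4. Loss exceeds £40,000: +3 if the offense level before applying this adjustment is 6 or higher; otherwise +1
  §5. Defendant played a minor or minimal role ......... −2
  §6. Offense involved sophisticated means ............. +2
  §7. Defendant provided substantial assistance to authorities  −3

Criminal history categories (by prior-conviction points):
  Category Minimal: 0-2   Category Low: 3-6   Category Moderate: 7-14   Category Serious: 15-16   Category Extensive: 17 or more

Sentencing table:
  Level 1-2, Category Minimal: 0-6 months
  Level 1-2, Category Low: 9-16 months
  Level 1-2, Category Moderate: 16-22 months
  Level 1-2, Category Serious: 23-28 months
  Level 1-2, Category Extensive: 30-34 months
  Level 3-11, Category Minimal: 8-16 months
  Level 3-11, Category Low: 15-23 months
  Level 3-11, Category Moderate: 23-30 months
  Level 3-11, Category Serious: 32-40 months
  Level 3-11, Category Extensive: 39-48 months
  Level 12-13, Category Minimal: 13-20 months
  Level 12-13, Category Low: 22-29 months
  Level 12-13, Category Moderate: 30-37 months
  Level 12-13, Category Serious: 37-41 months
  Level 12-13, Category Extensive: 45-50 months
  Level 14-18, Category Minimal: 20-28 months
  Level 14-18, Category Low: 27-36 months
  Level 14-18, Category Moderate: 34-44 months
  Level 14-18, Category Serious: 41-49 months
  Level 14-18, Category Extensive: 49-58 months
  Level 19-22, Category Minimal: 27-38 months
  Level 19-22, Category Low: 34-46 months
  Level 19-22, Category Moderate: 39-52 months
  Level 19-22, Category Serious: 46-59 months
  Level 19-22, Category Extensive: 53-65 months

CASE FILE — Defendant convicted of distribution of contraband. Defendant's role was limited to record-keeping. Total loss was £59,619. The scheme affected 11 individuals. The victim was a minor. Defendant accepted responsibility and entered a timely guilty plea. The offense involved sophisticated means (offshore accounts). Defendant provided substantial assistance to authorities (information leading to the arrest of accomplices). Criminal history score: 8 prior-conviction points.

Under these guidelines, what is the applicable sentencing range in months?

Base offense level for distribution of contraband: 14.
§1 applies: 14 − 3 = 11.
§2 applies (level before this adjustment is 11 ≥ 10, so +6): 11 + 6 = 17.
§3 applies: 17 + 2 = 19.
§4 applies (level before this adjustment is 19 ≥ 6, so +3): 19 + 3 = 22.
§5 applies: 22 − 2 = 20.
§6 applies: 20 + 2 = 22.
§7 applies: 22 − 3 = 19.
Final offense level: 19.
Criminal history: 8 prior points → Category Moderate (7-14).
Level 19 falls in the 19-22 band.
Grid: Level 19-22 × Category Moderate = 39-52 months.

39-52 months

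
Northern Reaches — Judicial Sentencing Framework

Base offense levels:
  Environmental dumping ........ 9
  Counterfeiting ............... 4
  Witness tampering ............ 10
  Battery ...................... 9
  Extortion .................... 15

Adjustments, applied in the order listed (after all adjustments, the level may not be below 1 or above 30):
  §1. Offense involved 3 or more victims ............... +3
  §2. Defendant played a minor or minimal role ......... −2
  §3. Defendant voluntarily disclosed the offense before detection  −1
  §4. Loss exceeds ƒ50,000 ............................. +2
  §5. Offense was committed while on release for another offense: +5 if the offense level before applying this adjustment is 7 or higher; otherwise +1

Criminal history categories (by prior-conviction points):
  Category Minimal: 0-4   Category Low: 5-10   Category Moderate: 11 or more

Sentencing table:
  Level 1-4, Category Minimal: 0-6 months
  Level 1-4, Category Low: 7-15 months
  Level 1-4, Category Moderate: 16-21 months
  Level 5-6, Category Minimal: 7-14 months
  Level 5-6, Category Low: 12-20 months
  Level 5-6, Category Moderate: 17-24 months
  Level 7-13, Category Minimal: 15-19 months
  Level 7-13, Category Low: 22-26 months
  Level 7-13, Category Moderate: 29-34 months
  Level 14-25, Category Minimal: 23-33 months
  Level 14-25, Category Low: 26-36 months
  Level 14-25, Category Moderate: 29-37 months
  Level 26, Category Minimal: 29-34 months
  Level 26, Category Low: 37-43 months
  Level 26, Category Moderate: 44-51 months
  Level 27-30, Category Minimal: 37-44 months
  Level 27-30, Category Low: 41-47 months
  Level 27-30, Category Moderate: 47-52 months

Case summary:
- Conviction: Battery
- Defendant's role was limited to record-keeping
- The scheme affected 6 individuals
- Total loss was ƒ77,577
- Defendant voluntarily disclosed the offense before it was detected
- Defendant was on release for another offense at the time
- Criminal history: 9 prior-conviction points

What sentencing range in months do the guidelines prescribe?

26-36 months

Base offense level for battery: 9.
§1 applies: 9 + 3 = 12.
§2 applies: 12 − 2 = 10.
§3 applies: 10 − 1 = 9.
§4 applies: 9 + 2 = 11.
§5 applies (level before this adjustment is 11 ≥ 7, so +5): 11 + 5 = 16.
Final offense level: 16.
Criminal history: 9 prior points → Category Low (5-10).
Level 16 falls in the 14-25 band.
Grid: Level 14-25 × Category Low = 26-36 months.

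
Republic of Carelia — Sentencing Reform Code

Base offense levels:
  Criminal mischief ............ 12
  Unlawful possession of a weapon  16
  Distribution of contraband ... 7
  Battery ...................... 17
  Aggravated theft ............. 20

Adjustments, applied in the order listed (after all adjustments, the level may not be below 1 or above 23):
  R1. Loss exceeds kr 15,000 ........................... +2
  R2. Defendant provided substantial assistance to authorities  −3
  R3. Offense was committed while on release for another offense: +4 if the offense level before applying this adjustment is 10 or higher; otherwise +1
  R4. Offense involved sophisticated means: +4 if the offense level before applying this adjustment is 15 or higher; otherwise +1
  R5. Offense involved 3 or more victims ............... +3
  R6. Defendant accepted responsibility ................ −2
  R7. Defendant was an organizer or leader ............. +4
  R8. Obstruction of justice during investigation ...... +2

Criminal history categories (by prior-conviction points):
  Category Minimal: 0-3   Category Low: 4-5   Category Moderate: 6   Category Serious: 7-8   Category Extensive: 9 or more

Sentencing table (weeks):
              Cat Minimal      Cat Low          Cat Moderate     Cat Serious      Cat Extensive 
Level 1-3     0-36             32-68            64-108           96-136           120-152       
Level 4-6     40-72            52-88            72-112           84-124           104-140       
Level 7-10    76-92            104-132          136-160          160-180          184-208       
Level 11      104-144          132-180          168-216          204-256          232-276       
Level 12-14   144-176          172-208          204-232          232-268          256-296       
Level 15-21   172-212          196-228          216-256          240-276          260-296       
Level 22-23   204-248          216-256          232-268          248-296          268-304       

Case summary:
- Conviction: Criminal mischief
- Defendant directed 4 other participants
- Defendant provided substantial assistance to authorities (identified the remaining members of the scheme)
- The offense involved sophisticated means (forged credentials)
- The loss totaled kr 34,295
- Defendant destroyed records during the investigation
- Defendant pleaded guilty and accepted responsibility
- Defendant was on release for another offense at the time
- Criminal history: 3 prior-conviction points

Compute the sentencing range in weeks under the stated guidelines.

204-248 weeks

Base offense level for criminal mischief: 12.
R1 applies: 12 + 2 = 14.
R2 applies: 14 − 3 = 11.
R3 applies (level before this adjustment is 11 ≥ 10, so +4): 11 + 4 = 15.
R4 applies (level before this adjustment is 15 ≥ 15, so +4): 15 + 4 = 19.
R5 does not apply.
R6 applies: 19 − 2 = 17.
R7 applies: 17 + 4 = 21.
R8 applies: 21 + 2 = 23.
Final offense level: 23.
Criminal history: 3 prior points → Category Minimal (0-3).
Level 23 falls in the 22-23 band.
Grid: Level 22-23 × Category Minimal = 204-248 weeks.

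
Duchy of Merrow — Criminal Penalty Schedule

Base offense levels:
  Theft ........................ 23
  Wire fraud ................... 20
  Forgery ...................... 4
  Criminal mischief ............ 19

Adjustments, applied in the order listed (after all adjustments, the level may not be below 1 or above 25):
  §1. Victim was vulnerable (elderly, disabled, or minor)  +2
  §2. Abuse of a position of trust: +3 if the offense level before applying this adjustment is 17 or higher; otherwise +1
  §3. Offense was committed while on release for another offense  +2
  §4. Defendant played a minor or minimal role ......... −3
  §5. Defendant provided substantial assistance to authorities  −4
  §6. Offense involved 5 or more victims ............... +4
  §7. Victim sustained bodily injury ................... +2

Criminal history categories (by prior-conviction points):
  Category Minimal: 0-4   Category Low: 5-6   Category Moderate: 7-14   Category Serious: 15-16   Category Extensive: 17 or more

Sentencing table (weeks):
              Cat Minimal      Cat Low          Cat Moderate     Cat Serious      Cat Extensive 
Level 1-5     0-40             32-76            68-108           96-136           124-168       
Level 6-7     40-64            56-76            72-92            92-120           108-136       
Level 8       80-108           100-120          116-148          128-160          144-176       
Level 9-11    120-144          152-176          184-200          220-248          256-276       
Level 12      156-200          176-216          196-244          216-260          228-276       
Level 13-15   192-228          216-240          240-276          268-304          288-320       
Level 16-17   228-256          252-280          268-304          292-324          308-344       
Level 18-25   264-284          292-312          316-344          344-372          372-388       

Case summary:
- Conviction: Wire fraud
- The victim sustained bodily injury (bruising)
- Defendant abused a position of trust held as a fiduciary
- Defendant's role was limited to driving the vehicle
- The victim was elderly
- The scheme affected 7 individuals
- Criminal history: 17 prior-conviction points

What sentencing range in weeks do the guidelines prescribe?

Base offense level for wire fraud: 20.
§1 applies: 20 + 2 = 22.
§2 applies (level before this adjustment is 22 ≥ 17, so +3): 22 + 3 = 25.
§4 applies: 25 − 3 = 22.
§5 does not apply.
§6 applies: 22 + 4 = 26.
§7 applies: 26 + 2 = 28.
Level 28 exceeds the maximum of 25; capped at 25.
Final offense level: 25.
Criminal history: 17 prior points → Category Extensive (17+).
Level 25 falls in the 18-25 band.
Grid: Level 18-25 × Category Extensive = 372-388 weeks.

372-388 weeks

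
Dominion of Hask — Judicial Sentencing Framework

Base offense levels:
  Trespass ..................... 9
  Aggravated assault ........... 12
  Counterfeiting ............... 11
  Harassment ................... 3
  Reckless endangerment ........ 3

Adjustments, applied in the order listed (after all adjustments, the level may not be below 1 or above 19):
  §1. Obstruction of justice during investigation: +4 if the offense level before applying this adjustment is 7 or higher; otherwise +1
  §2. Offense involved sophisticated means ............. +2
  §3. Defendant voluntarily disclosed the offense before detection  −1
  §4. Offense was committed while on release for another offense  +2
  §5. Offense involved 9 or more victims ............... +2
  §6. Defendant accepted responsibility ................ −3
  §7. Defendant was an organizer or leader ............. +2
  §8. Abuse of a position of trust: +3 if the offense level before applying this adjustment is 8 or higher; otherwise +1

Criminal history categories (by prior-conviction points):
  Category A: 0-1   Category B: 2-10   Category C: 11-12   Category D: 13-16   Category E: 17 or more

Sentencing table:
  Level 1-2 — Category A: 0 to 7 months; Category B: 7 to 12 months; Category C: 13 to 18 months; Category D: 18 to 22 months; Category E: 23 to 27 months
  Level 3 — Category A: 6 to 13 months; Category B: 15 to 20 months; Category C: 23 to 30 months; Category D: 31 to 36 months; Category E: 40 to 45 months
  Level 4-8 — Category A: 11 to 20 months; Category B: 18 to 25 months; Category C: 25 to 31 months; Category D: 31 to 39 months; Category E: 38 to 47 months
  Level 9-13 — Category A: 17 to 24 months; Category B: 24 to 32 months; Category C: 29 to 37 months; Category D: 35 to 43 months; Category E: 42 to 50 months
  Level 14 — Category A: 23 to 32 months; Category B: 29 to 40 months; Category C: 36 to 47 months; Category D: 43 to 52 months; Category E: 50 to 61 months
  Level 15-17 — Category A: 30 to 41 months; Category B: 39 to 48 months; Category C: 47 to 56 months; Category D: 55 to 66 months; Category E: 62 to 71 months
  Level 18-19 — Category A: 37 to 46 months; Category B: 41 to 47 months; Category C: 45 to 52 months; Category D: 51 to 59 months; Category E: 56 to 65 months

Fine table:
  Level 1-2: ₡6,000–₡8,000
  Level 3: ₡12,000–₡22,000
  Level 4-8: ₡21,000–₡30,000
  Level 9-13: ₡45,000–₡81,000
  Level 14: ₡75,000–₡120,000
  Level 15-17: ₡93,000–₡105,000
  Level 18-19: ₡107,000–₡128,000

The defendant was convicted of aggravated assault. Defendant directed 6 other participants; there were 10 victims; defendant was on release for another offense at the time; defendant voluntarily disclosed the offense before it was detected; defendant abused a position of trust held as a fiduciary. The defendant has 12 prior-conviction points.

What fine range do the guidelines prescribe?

₡107,000–₡128,000

Base offense level for aggravated assault: 12.
§3 applies: 12 − 1 = 11.
§4 applies: 11 + 2 = 13.
§5 applies: 13 + 2 = 15.
§7 applies: 15 + 2 = 17.
§8 applies (level before this adjustment is 17 ≥ 8, so +3): 17 + 3 = 20.
Level 20 exceeds the maximum of 19; capped at 19.
Final offense level: 19.
Level 19 falls in the 18-19 band.
Fine table: Level 18-19 → ₡107,000–₡128,000.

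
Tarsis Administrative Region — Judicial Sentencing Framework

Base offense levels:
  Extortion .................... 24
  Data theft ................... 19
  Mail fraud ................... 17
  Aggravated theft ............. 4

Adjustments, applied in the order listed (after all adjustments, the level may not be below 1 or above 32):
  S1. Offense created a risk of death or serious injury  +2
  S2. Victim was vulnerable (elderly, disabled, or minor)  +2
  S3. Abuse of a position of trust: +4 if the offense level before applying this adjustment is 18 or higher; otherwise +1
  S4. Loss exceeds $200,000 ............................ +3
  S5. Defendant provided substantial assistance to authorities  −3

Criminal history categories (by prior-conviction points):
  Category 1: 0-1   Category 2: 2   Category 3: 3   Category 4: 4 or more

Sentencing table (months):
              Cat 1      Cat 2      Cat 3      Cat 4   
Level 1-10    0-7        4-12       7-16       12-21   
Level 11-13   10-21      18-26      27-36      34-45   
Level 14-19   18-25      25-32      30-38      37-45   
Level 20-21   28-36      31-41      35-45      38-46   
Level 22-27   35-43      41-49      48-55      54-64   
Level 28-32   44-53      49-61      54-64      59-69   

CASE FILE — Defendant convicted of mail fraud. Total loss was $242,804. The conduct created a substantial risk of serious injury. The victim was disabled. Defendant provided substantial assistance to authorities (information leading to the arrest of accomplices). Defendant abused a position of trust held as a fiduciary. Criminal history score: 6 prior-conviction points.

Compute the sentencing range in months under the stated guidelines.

54-64 months

Base offense level for mail fraud: 17.
S1 applies: 17 + 2 = 19.
S2 applies: 19 + 2 = 21.
S3 applies (level before this adjustment is 21 ≥ 18, so +4): 21 + 4 = 25.
S4 applies: 25 + 3 = 28.
S5 applies: 28 − 3 = 25.
Final offense level: 25.
Criminal history: 6 prior points → Category 4 (4+).
Level 25 falls in the 22-27 band.
Grid: Level 22-27 × Category 4 = 54-64 months.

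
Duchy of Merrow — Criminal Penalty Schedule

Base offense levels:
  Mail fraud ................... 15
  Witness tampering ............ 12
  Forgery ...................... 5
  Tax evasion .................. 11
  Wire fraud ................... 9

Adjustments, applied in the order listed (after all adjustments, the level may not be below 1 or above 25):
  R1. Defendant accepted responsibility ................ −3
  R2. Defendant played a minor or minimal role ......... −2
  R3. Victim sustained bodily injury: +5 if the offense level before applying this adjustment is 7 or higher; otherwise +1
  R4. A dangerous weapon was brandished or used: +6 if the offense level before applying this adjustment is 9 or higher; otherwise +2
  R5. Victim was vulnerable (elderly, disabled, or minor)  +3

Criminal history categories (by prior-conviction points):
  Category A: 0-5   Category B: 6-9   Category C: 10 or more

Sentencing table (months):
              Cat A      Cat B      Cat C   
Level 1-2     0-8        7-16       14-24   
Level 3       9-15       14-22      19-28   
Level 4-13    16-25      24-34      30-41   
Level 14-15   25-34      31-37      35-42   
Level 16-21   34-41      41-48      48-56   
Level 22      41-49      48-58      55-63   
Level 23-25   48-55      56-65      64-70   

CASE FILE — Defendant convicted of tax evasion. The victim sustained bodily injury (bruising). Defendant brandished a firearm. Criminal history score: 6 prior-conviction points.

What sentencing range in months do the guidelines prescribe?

Base offense level for tax evasion: 11.
R3 applies (level before this adjustment is 11 ≥ 7, so +5): 11 + 5 = 16.
R4 applies (level before this adjustment is 16 ≥ 9, so +6): 16 + 6 = 22.
Final offense level: 22.
Criminal history: 6 prior points → Category B (6-9).
Level 22 falls in the 22 band.
Grid: Level 22 × Category B = 48-58 months.

48-58 months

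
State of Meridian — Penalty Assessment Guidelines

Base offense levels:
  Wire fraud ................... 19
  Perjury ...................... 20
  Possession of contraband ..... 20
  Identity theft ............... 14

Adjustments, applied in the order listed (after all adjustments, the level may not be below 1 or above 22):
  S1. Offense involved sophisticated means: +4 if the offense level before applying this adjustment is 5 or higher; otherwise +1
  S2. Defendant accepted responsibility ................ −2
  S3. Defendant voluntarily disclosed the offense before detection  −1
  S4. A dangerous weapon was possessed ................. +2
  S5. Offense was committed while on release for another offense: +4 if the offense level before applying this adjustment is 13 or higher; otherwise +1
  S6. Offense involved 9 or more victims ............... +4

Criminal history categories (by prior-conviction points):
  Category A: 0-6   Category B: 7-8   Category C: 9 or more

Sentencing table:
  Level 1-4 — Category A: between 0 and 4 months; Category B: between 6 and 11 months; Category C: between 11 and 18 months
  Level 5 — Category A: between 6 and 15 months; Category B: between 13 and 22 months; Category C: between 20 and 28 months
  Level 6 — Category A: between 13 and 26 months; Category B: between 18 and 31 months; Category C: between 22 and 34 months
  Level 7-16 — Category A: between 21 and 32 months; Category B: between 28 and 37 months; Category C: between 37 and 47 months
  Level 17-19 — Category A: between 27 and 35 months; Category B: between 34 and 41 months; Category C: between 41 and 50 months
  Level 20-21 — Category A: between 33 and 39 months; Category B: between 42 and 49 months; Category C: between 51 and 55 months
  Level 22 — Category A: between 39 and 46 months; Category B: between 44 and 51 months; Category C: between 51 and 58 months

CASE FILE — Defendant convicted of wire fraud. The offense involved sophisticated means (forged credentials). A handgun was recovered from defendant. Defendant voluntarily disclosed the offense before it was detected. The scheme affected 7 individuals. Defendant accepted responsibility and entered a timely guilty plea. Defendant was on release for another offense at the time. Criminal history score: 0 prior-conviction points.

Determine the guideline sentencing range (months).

Base offense level for wire fraud: 19.
S1 applies (level before this adjustment is 19 ≥ 5, so +4): 19 + 4 = 23.
S2 applies: 23 − 2 = 21.
S3 applies: 21 − 1 = 20.
S4 applies: 20 + 2 = 22.
S5 applies (level before this adjustment is 22 ≥ 13, so +4): 22 + 4 = 26.
S6 does not apply.
Level 26 exceeds the maximum of 22; capped at 22.
Final offense level: 22.
Criminal history: 0 prior points → Category A (0-6).
Level 22 falls in the 22 band.
Grid: Level 22 × Category A = 39-46 months.

39-46 months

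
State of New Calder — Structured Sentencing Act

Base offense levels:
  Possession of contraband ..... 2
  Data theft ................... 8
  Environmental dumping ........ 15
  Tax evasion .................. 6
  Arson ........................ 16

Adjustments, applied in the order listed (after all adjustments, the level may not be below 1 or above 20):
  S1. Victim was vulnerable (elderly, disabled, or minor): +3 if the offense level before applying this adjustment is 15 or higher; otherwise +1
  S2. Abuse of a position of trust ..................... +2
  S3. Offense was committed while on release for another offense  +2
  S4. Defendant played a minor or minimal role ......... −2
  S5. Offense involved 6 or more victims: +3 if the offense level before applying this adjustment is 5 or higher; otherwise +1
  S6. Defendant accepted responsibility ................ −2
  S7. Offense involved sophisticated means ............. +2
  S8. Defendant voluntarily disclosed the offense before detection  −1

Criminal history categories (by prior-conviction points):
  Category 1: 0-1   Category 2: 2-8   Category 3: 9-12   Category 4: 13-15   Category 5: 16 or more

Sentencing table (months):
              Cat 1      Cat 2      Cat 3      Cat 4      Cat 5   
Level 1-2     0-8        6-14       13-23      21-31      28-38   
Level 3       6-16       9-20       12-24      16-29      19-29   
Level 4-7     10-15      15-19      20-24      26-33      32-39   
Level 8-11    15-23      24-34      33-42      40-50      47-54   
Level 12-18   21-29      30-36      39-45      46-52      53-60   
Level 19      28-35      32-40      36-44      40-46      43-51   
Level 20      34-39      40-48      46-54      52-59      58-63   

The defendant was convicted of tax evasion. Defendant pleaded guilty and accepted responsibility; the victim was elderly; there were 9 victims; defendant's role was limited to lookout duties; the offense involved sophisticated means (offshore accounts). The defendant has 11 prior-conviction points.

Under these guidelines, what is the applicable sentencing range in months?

Base offense level for tax evasion: 6.
S1 applies (level before this adjustment is 6 < 15, so +1): 6 + 1 = 7.
S2 does not apply.
S3 does not apply.
S4 applies: 7 − 2 = 5.
S5 applies (level before this adjustment is 5 ≥ 5, so +3): 5 + 3 = 8.
S6 applies: 8 − 2 = 6.
S7 applies: 6 + 2 = 8.
S8 does not apply.
Final offense level: 8.
Criminal history: 11 prior points → Category 3 (9-12).
Level 8 falls in the 8-11 band.
Grid: Level 8-11 × Category 3 = 33-42 months.

33-42 months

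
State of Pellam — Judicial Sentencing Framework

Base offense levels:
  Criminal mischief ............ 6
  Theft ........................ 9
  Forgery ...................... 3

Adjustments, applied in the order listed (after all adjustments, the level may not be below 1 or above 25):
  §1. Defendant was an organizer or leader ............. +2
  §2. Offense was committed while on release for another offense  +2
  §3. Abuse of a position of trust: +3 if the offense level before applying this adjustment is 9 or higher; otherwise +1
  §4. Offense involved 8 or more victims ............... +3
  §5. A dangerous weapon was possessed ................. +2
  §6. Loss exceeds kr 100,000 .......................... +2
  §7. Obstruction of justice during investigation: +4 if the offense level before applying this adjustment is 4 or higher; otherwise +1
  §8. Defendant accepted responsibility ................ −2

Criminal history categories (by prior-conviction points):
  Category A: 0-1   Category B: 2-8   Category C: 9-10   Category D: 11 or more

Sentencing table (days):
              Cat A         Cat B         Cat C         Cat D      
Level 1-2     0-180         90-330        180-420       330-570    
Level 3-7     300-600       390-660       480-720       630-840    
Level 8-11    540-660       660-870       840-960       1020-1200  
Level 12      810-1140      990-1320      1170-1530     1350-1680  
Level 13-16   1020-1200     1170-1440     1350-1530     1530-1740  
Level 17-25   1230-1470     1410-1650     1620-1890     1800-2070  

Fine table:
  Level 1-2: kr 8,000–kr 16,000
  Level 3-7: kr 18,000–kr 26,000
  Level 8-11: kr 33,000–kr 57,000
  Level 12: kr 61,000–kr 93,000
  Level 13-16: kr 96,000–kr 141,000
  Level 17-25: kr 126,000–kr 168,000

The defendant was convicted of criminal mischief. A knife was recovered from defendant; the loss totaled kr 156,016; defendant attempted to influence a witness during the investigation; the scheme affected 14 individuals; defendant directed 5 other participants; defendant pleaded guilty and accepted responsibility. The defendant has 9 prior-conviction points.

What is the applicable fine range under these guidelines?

kr 126,000–kr 168,000

Base offense level for criminal mischief: 6.
§1 applies: 6 + 2 = 8.
§2 does not apply.
§4 applies: 8 + 3 = 11.
§5 applies: 11 + 2 = 13.
§6 applies: 13 + 2 = 15.
§7 applies (level before this adjustment is 15 ≥ 4, so +4): 15 + 4 = 19.
§8 applies: 19 − 2 = 17.
Final offense level: 17.
Level 17 falls in the 17-25 band.
Fine table: Level 17-25 → kr 126,000–kr 168,000.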